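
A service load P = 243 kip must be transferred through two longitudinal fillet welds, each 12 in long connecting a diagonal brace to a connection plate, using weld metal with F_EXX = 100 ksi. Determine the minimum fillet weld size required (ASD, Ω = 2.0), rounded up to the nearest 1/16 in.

w = 1/2 in

Total weld length L = 24 in.
Required throat t_e = P × Ω / (0.6 F_EXX × L) = 243 × 2.0 / (0.6 × 100 × 24) = 0.3375 in.
Required leg w = t_e / 0.707 = 0.4774 in → use 1/2 in.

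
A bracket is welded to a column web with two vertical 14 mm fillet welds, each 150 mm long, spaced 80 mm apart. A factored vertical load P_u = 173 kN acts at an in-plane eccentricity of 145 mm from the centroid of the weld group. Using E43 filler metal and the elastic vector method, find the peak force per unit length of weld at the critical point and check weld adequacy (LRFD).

E43XX → F_EXX = 430 MPa.
Total weld length L_w = 300 mm. Treat welds as unit-width lines.
Polar moment about centroid: J = 2[d³/12 + d(b/2)²] = 2[150³/12 + 150×40²] = 1042000 mm³.
Direct shear f_v = P/L_w = 173×10³ / 300 = 576.7 N/mm (vertical).
Torsion M = P·e = 173×10³ × 145 = 25085000 N·mm.
Critical point at (x, y) = (40, 75) from centroid. f_tx = M·y/J = 1805 N/mm; f_ty = M·x/J = 962.5 N/mm.
Resultant f_max = √[f_tx² + (f_v + f_ty)²] = √[1805² + (576.7 + 962.5)²] = 2372 N/mm.
Capacity per unit length: φr_n = 0.75 × 0.6 × 430 × (0.707 × 14) = 1915 N/mm.
2372 > 1915 → NOT adequate.

f_max ≈ 2370 N/mm; NOT adequate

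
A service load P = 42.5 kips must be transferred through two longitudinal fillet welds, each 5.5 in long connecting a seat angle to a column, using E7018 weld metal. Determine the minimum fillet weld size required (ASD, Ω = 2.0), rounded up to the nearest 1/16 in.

w = 5/16 in

E70XX → F_EXX = 70 ksi.
Total weld length L = 11 in.
Required throat t_e = P × Ω / (0.6 F_EXX × L) = 42.5 × 2.0 / (0.6 × 70 × 11) = 0.184 in.
Required leg w = t_e / 0.707 = 0.2602 in → use 5/16 in.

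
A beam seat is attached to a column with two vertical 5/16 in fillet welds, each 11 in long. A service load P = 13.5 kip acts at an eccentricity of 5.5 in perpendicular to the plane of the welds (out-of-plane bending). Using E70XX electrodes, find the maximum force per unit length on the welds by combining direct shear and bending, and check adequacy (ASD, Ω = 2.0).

f_max ≈ 1.94 kip/in; adequate

E70XX → F_EXX = 70 ksi.
L_w = 2 × 11 = 22 in; section modulus (unit throat) S = 2 × L²/6 = 40.33 in².
Direct shear f_v = P/L_w = 13.5/22 = 0.6136 kip/in.
Moment M = P × e = 13.5 × 5.5 = 74.25 kip·in; bending f_b = M/S = 1.841 kip/in.
f_max = √(f_v² + f_b²) = √(0.6136² + 1.841²) = 1.94 kip/in.
r_n/Ω = (1/2.0) × 0.6 × 70 × (0.707 × 0.3125) = 4.64 kip/in → adequate.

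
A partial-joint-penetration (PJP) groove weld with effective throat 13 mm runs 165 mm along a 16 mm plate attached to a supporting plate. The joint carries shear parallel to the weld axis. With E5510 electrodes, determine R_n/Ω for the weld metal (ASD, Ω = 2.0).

E55XX → F_EXX = 550 MPa.
Effective throat (given) t_e = 13 mm.
A_we = 13 × 165 = 2145 mm².
F_nw = 0.6 F_EXX = 330 MPa.
R_n/Ω = (330 × 2145) / 2.0 × 10⁻³ = 353.9 kN.

R_n/Ω ≈ 354 kN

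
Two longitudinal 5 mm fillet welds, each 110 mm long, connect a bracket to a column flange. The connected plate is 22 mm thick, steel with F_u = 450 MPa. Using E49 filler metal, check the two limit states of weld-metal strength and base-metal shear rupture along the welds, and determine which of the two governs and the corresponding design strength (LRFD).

φR_n ≈ 171 kN (weld metal governs)

E49XX → F_EXX = 490 MPa.
t_e = 0.707 × 5 = 3.535 mm; L = 220 mm.
Weld metal: φR_n = 0.75 × 0.6 × 490 × 3.535 × 220 × 10⁻³ = 171.5 kN.
Base metal (shear rupture): φR_n = 0.75 × 0.6 × 450 × 22 × 220 × 10⁻³ = 980.1 kN.
Governing: weld metal.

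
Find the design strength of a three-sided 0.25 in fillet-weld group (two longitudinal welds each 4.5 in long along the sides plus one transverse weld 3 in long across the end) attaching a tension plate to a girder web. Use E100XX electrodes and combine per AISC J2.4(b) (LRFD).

E100XX → F_EXX = 100 ksi.
t_e = 0.707 × 0.25 = 0.1767 in.
R_nwl = 0.6 × 100 × 0.1767 × 9 = 95.44 kip (longitudinal, 2 welds).
R_nwt = 0.6 × 100 × 0.1767 × 3 = 31.81 kip (transverse, base value).
(i) R_nwl + R_nwt = 127.3 kip; (ii) 0.85 R_nwl + 1.5 R_nwt = 128.9 kip.
R_n = max = 128.9 kip [governs: (ii)]; φR_n = 96.64 kip.

φR_n ≈ 96.6 kip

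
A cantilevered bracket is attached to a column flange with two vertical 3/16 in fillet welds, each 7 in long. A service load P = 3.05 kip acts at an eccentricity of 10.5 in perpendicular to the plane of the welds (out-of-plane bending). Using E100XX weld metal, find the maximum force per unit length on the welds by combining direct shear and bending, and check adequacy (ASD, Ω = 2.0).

E100XX → F_EXX = 100 ksi.
L_w = 2 × 7 = 14 in; section modulus (unit throat) S = 2 × L²/6 = 16.33 in².
Direct shear f_v = P/L_w = 3.05/14 = 0.2179 kip/in.
Moment M = P × e = 3.05 × 10.5 = 32.025 kip·in; bending f_b = M/S = 1.961 kip/in.
f_max = √(f_v² + f_b²) = √(0.2179² + 1.961²) = 1.973 kip/in.
r_n/Ω = (1/2.0) × 0.6 × 100 × (0.707 × 0.1875) = 3.977 kip/in → adequate.

f_max ≈ 1.97 kip/in; adequate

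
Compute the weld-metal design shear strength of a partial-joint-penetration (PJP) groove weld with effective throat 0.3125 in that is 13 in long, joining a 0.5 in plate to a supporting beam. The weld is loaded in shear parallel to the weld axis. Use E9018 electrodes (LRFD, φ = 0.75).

E90XX → F_EXX = 90 ksi.
Effective throat (given) t_e = 0.3125 in.
A_we = 0.3125 × 13 = 4.062 in².
F_nw = 0.6 F_EXX = 54 ksi.
φR_n = 0.75 × 54 × 4.062 = 164.5 kip.

φR_n ≈ 165 kip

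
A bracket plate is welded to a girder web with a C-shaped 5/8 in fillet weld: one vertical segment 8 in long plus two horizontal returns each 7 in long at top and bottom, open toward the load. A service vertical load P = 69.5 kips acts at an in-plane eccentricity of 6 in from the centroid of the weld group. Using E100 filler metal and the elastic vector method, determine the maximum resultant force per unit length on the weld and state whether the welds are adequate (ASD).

E100XX → F_EXX = 100 ksi.
Total weld length L_w = 22 in. Treat welds as unit-width lines.
Centroid: x̄ = 2×7×3.5 / 22 = 2.227 in from the vertical weld.
Polar moment about centroid: J = I_x + I_y = [8³/12 + 2×7×4²] + [8×2.227² + 2(7³/12 + 7×1.273²)] = 386.2 in³.
Direct shear f_v = P/L_w = 69.5 / 22 = 3.159 kip/in (vertical).
Torsion M = P·e = 69.5 × 6 = 417 kip·in.
Critical point at (x, y) = (4.773, 4) from centroid. f_tx = M·y/J = 4.319 kip/in; f_ty = M·x/J = 5.153 kip/in.
Resultant f_max = √[f_tx² + (f_v + f_ty)²] = √[4.319² + (3.159 + 5.153)²] = 9.368 kip/in.
Capacity per unit length: r_n/Ω = (1/2.0) × 0.6 × 100 × (0.707 × 0.625) = 13.26 kip/in.
9.368 ≤ 13.26 → adequate.

f_max ≈ 9.37 kip/in; adequate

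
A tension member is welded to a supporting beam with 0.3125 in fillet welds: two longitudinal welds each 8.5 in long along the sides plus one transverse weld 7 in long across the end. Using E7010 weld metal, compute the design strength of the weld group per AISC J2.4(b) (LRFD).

E70XX → F_EXX = 70 ksi.
t_e = 0.707 × 0.3125 = 0.2209 in.
R_nwl = 0.6 × 70 × 0.2209 × 17 = 157.7 kip (longitudinal, 2 welds).
R_nwt = 0.6 × 70 × 0.2209 × 7 = 64.96 kip (transverse, base value).
(i) R_nwl + R_nwt = 222.7 kip; (ii) 0.85 R_nwl + 1.5 R_nwt = 231.5 kip.
R_n = max = 231.5 kip [governs: (ii)]; φR_n = 173.6 kip.

φR_n ≈ 174 kip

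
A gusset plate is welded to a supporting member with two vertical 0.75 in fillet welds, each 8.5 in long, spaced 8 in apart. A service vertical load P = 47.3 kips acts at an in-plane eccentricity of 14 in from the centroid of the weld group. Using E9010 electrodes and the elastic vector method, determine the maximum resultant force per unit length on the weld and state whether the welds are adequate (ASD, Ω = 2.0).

E90XX → F_EXX = 90 ksi.
Total weld length L_w = 17 in. Treat welds as unit-width lines.
Polar moment about centroid: J = 2[d³/12 + d(b/2)²] = 2[8.5³/12 + 8.5×4²] = 374.4 in³.
Direct shear f_v = P/L_w = 47.3 / 17 = 2.782 kip/in (vertical).
Torsion M = P·e = 47.3 × 14 = 662.2 kip·in.
Critical point at (x, y) = (4, 4.25) from centroid. f_tx = M·y/J = 7.518 kip/in; f_ty = M·x/J = 7.076 kip/in.
Resultant f_max = √[f_tx² + (f_v + f_ty)²] = √[7.518² + (2.782 + 7.076)²] = 12.4 kip/in.
Capacity per unit length: r_n/Ω = (1/2.0) × 0.6 × 90 × (0.707 × 0.75) = 14.32 kip/in.
12.4 ≤ 14.32 → adequate.

f_max ≈ 12.4 kip/in; adequate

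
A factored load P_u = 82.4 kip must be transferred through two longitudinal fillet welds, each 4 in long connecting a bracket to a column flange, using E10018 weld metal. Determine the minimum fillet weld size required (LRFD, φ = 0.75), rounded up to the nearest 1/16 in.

w = 3/8 in

E100XX → F_EXX = 100 ksi.
Total weld length L = 8 in.
Required throat t_e = P_u / (φ × 0.6 F_EXX × L) = 82.4 / (0.75 × 0.6 × 100 × 8) = 0.2289 in.
Required leg w = t_e / 0.707 = 0.3237 in → use 3/8 in.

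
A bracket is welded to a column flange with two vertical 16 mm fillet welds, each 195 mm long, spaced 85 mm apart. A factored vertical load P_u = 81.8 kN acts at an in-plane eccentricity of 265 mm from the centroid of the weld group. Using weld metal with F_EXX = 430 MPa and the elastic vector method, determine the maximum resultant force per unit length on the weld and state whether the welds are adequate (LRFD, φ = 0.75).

f_max ≈ 1290 N/mm; adequate

Total weld length L_w = 390 mm. Treat welds as unit-width lines.
Polar moment about centroid: J = 2[d³/12 + d(b/2)²] = 2[195³/12 + 195×42.5²] = 1940000 mm³.
Direct shear f_v = P/L_w = 81.8×10³ / 390 = 209.7 N/mm (vertical).
Torsion M = P·e = 81.8×10³ × 265 = 21677000 N·mm.
Critical point at (x, y) = (42.5, 97.5) from centroid. f_tx = M·y/J = 1089 N/mm; f_ty = M·x/J = 474.8 N/mm.
Resultant f_max = √[f_tx² + (f_v + f_ty)²] = √[1089² + (209.7 + 474.8)²] = 1287 N/mm.
Capacity per unit length: φr_n = 0.75 × 0.6 × 430 × (0.707 × 16) = 2189 N/mm.
1287 ≤ 2189 → adequate.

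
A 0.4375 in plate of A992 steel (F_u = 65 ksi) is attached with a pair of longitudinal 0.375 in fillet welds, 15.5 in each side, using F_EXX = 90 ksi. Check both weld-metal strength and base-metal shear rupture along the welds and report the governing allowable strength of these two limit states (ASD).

R_n/Ω ≈ 222 kips (weld metal governs)

t_e = 0.707 × 0.375 = 0.2651 in; L = 31 in.
Weld metal: R_n/Ω = (1/2.0) × 0.6 × 90 × 0.2651 × 31 = 221.9 kips.
Base metal (shear rupture): R_n/Ω = (1/2.0) × 0.6 × 65 × 0.4375 × 31 = 264.5 kips.
Governing: weld metal.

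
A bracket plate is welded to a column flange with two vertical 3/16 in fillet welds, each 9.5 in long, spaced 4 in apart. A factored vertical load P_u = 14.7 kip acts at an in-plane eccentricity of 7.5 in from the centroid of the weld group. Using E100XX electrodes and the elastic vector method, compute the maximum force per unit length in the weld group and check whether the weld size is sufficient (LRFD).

E100XX → F_EXX = 100 ksi.
Total weld length L_w = 19 in. Treat welds as unit-width lines.
Polar moment about centroid: J = 2[d³/12 + d(b/2)²] = 2[9.5³/12 + 9.5×2²] = 218.9 in³.
Direct shear f_v = P/L_w = 14.7 / 19 = 0.7737 kip/in (vertical).
Torsion M = P·e = 14.7 × 7.5 = 110.25 kip·in.
Critical point at (x, y) = (2, 4.75) from centroid. f_tx = M·y/J = 2.392 kip/in; f_ty = M·x/J = 1.007 kip/in.
Resultant f_max = √[f_tx² + (f_v + f_ty)²] = √[2.392² + (0.7737 + 1.007)²] = 2.983 kip/in.
Capacity per unit length: φr_n = 0.75 × 0.6 × 100 × (0.707 × 0.1875) = 5.965 kip/in.
2.983 ≤ 5.965 → adequate.

f_max ≈ 2.98 kip/in; adequate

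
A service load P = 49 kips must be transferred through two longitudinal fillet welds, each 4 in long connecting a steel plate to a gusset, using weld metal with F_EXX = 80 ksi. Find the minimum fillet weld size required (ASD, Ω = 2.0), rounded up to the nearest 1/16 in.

Total weld length L = 8 in.
Required throat t_e = P × Ω / (0.6 F_EXX × L) = 49 × 2.0 / (0.6 × 80 × 8) = 0.2552 in.
Required leg w = t_e / 0.707 = 0.361 in → use 3/8 in.

w = 3/8 in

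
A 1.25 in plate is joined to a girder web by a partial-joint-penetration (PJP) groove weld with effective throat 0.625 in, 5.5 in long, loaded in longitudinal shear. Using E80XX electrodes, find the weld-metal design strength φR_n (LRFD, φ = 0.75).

φR_n ≈ 124 kip

E80XX → F_EXX = 80 ksi.
Effective throat (given) t_e = 0.625 in.
A_we = 0.625 × 5.5 = 3.438 in².
F_nw = 0.6 F_EXX = 48 ksi.
φR_n = 0.75 × 48 × 3.438 = 123.8 kip.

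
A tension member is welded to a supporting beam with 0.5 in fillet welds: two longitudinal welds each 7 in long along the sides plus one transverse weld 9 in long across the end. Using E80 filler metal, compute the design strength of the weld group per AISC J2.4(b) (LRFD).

φR_n ≈ 323 kip

E80XX → F_EXX = 80 ksi.
t_e = 0.707 × 0.5 = 0.3535 in.
R_nwl = 0.6 × 80 × 0.3535 × 14 = 237.6 kip (longitudinal, 2 welds).
R_nwt = 0.6 × 80 × 0.3535 × 9 = 152.7 kip (transverse, base value).
(i) R_nwl + R_nwt = 390.3 kip; (ii) 0.85 R_nwl + 1.5 R_nwt = 431 kip.
R_n = max = 431 kip [governs: (ii)]; φR_n = 323.2 kip.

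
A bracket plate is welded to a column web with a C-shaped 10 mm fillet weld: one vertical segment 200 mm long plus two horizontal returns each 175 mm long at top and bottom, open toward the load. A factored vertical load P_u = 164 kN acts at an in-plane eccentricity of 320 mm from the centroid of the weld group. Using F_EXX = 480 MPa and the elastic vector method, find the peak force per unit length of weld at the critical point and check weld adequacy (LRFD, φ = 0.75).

Total weld length L_w = 550 mm. Treat welds as unit-width lines.
Centroid: x̄ = 2×175×87.5 / 550 = 55.68 mm from the vertical weld.
Polar moment about centroid: J = I_x + I_y = [200³/12 + 2×175×100²] + [200×55.68² + 2(175³/12 + 175×31.82²)] = 6034000 mm³.
Direct shear f_v = P/L_w = 164×10³ / 550 = 298.2 N/mm (vertical).
Torsion M = P·e = 164×10³ × 320 = 52480000 N·mm.
Critical point at (x, y) = (119.3, 100) from centroid. f_tx = M·y/J = 869.7 N/mm; f_ty = M·x/J = 1038 N/mm.
Resultant f_max = √[f_tx² + (f_v + f_ty)²] = √[869.7² + (298.2 + 1038)²] = 1594 N/mm.
Capacity per unit length: φr_n = 0.75 × 0.6 × 480 × (0.707 × 10) = 1527 N/mm.
1594 > 1527 → NOT adequate.

f_max ≈ 1590 N/mm; NOT adequate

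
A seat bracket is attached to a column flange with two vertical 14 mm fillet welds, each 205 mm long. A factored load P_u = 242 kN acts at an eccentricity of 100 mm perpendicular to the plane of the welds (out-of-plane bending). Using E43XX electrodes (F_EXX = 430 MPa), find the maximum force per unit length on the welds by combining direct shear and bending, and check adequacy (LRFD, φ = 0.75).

L_w = 2 × 205 = 410 mm; section modulus (unit throat) S = 2 × L²/6 = 14010 mm².
Direct shear f_v = P/L_w = 242×10³/410 = 590.2 N/mm.
Moment M = P × e = 242×10³ × 100 = 24200000 N·mm; bending f_b = M/S = 1728 N/mm.
f_max = √(f_v² + f_b²) = √(590.2² + 1728²) = 1826 N/mm.
φr_n = 0.75 × 0.6 × 430 × (0.707 × 14) = 1915 N/mm → adequate.

f_max ≈ 1830 N/mm; adequate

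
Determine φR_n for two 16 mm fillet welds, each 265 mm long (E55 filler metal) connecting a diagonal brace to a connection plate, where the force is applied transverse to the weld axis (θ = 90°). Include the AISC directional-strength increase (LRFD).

φR_n ≈ 2230 kN

E55XX → F_EXX = 550 MPa.
t_e = 0.707 × 16 = 11.31 mm; A_we = 11.31 × 530 = 5995 mm².
Directional factor: 1.0 + 0.5 sin^1.5(90°) = 1.5.
F_nw = 0.6 × 550 × 1.5 = 495 MPa.
φR_n = 0.75 × 495 × 5995 × 10⁻³ = 2226 kN.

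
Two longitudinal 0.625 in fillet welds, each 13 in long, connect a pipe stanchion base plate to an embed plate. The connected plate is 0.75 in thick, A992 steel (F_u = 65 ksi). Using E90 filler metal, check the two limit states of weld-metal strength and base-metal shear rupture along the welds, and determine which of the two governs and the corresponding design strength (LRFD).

E90XX → F_EXX = 90 ksi.
t_e = 0.707 × 0.625 = 0.4419 in; L = 26 in.
Weld metal: φR_n = 0.75 × 0.6 × 90 × 0.4419 × 26 = 465.3 kips.
Base metal (shear rupture): φR_n = 0.75 × 0.6 × 65 × 0.75 × 26 = 570.4 kips.
Governing: weld metal.

φR_n ≈ 465 kips (weld metal governs)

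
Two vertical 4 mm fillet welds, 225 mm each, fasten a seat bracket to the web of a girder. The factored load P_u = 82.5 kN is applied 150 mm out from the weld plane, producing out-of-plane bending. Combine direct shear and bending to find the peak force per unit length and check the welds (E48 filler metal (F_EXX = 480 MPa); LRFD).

L_w = 2 × 225 = 450 mm; section modulus (unit throat) S = 2 × L²/6 = 16880 mm².
Direct shear f_v = P/L_w = 82.5×10³/450 = 183.3 N/mm.
Moment M = P × e = 82.5×10³ × 150 = 12375000 N·mm; bending f_b = M/S = 733.3 N/mm.
f_max = √(f_v² + f_b²) = √(183.3² + 733.3²) = 755.9 N/mm.
φr_n = 0.75 × 0.6 × 480 × (0.707 × 4) = 610.8 N/mm → NOT adequate.

f_max ≈ 756 N/mm; NOT adequate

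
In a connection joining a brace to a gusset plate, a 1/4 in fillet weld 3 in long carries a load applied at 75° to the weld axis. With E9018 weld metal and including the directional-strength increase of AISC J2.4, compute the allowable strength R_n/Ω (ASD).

R_n/Ω ≈ 21.1 kip

E90XX → F_EXX = 90 ksi.
t_e = 0.707 × 0.25 = 0.1767 in; A_we = 0.1767 × 3 = 0.5302 in².
Directional factor: 1.0 + 0.5 sin^1.5(75°) = 1.475.
F_nw = 0.6 × 90 × 1.475 = 79.63 ksi.
R_n/Ω = (79.63 × 0.5302) / 2.0 = 21.11 kip.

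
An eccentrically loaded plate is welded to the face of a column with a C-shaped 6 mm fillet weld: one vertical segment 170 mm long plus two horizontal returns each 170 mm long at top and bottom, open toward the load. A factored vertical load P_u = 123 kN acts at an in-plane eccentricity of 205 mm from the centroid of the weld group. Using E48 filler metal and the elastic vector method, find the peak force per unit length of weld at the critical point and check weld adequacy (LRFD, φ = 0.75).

E48XX → F_EXX = 480 MPa.
Total weld length L_w = 510 mm. Treat welds as unit-width lines.
Centroid: x̄ = 2×170×85 / 510 = 56.67 mm from the vertical weld.
Polar moment about centroid: J = I_x + I_y = [170³/12 + 2×170×85²] + [170×56.67² + 2(170³/12 + 170×28.33²)] = 4504000 mm³.
Direct shear f_v = P/L_w = 123×10³ / 510 = 241.2 N/mm (vertical).
Torsion M = P·e = 123×10³ × 205 = 25215000 N·mm.
Critical point at (x, y) = (113.3, 85) from centroid. f_tx = M·y/J = 475.9 N/mm; f_ty = M·x/J = 634.5 N/mm.
Resultant f_max = √[f_tx² + (f_v + f_ty)²] = √[475.9² + (241.2 + 634.5)²] = 996.7 N/mm.
Capacity per unit length: φr_n = 0.75 × 0.6 × 480 × (0.707 × 6) = 916.3 N/mm.
996.7 > 916.3 → NOT adequate.

f_max ≈ 997 N/mm; NOT adequate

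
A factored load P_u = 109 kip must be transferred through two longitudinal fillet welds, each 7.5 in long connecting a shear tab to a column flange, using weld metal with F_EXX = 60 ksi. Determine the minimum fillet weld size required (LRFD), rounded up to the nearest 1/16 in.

w = 7/16 in

Total weld length L = 15 in.
Required throat t_e = P_u / (φ × 0.6 F_EXX × L) = 109 / (0.75 × 0.6 × 60 × 15) = 0.2691 in.
Required leg w = t_e / 0.707 = 0.3807 in → use 7/16 in.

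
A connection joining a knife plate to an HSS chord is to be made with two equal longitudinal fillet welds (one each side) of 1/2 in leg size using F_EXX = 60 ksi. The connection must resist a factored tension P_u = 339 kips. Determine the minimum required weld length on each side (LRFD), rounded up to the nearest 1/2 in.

L = 18 in on each side

Throat t_e = 0.707 × 0.5 = 0.3535 in.
φr_n = 0.75 × 0.6 × 60 × 0.3535 = 9.544 kips/in.
L_req = P_u / φr_n = 339 / 9.544 = 35.52 in total.
Per side: 35.52 / 2 = 17.76 in.
Round up → use L = 18 in on each side.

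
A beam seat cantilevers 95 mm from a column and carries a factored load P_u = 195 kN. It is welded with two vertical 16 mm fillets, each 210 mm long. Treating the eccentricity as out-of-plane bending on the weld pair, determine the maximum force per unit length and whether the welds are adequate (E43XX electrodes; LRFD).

f_max ≈ 1340 N/mm; adequate

E43XX → F_EXX = 430 MPa.
L_w = 2 × 210 = 420 mm; section modulus (unit throat) S = 2 × L²/6 = 14700 mm².
Direct shear f_v = P/L_w = 195×10³/420 = 464.3 N/mm.
Moment M = P × e = 195×10³ × 95 = 18525000 N·mm; bending f_b = M/S = 1260 N/mm.
f_max = √(f_v² + f_b²) = √(464.3² + 1260²) = 1343 N/mm.
φr_n = 0.75 × 0.6 × 430 × (0.707 × 16) = 2189 N/mm → adequate.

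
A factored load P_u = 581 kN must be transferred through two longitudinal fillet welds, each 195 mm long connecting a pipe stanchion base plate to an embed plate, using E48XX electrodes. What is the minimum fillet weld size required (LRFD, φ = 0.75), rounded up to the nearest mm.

E48XX → F_EXX = 480 MPa.
Total weld length L = 390 mm.
Required throat t_e = P_u / (φ × 0.6 F_EXX × L) = 581 / (0.75 × 0.6 × 480 × 390 × 10⁻³) = 6.897 mm.
Required leg w = t_e / 0.707 = 9.755 mm → use 10 mm.

w = 10 mm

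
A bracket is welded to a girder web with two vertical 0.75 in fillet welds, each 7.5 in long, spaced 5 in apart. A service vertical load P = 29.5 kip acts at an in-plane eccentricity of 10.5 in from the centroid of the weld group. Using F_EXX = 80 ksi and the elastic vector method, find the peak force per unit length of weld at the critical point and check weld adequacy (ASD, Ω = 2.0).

Total weld length L_w = 15 in. Treat welds as unit-width lines.
Polar moment about centroid: J = 2[d³/12 + d(b/2)²] = 2[7.5³/12 + 7.5×2.5²] = 164.1 in³.
Direct shear f_v = P/L_w = 29.5 / 15 = 1.967 kip/in (vertical).
Torsion M = P·e = 29.5 × 10.5 = 309.75 kip·in.
Critical point at (x, y) = (2.5, 3.75) from centroid. f_tx = M·y/J = 7.08 kip/in; f_ty = M·x/J = 4.72 kip/in.
Resultant f_max = √[f_tx² + (f_v + f_ty)²] = √[7.08² + (1.967 + 4.72)²] = 9.738 kip/in.
Capacity per unit length: r_n/Ω = (1/2.0) × 0.6 × 80 × (0.707 × 0.75) = 12.73 kip/in.
9.738 ≤ 12.73 → adequate.

f_max ≈ 9.74 kip/in; adequate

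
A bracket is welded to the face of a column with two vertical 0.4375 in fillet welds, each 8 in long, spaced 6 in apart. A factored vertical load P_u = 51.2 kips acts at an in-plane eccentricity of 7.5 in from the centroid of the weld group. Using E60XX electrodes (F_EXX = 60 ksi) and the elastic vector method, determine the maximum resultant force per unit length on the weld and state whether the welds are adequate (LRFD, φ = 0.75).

f_max ≈ 10.6 kip/in; NOT adequate

Total weld length L_w = 16 in. Treat welds as unit-width lines.
Polar moment about centroid: J = 2[d³/12 + d(b/2)²] = 2[8³/12 + 8×3²] = 229.3 in³.
Direct shear f_v = P/L_w = 51.2 / 16 = 3.2 kip/in (vertical).
Torsion M = P·e = 51.2 × 7.5 = 384 kip·in.
Critical point at (x, y) = (3, 4) from centroid. f_tx = M·y/J = 6.698 kip/in; f_ty = M·x/J = 5.023 kip/in.
Resultant f_max = √[f_tx² + (f_v + f_ty)²] = √[6.698² + (3.2 + 5.023)²] = 10.61 kip/in.
Capacity per unit length: φr_n = 0.75 × 0.6 × 60 × (0.707 × 0.4375) = 8.351 kip/in.
10.61 > 8.351 → NOT adequate.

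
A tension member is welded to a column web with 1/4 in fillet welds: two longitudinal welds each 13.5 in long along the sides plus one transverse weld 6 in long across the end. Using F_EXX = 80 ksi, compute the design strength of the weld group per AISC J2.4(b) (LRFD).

φR_n ≈ 210 kips

t_e = 0.707 × 0.25 = 0.1767 in.
R_nwl = 0.6 × 80 × 0.1767 × 27 = 229.1 kips (longitudinal, 2 welds).
R_nwt = 0.6 × 80 × 0.1767 × 6 = 50.9 kips (transverse, base value).
(i) R_nwl + R_nwt = 280 kips; (ii) 0.85 R_nwl + 1.5 R_nwt = 271.1 kips.
R_n = max = 280 kips [governs: (i)]; φR_n = 210 kips.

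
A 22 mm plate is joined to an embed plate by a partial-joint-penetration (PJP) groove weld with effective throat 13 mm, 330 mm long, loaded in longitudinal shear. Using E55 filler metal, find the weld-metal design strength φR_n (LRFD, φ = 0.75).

φR_n ≈ 1060 kN

E55XX → F_EXX = 550 MPa.
Effective throat (given) t_e = 13 mm.
A_we = 13 × 330 = 4290 mm².
F_nw = 0.6 F_EXX = 330 MPa.
φR_n = 0.75 × 330 × 4290 × 10⁻³ = 1062 kN.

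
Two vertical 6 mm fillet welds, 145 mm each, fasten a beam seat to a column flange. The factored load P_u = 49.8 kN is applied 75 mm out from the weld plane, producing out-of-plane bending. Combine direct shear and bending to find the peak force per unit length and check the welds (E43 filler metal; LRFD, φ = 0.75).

f_max ≈ 560 N/mm; adequate

E43XX → F_EXX = 430 MPa.
L_w = 2 × 145 = 290 mm; section modulus (unit throat) S = 2 × L²/6 = 7008 mm².
Direct shear f_v = P/L_w = 49.8×10³/290 = 171.7 N/mm.
Moment M = P × e = 49.8×10³ × 75 = 3735000 N·mm; bending f_b = M/S = 532.9 N/mm.
f_max = √(f_v² + f_b²) = √(171.7² + 532.9²) = 559.9 N/mm.
φr_n = 0.75 × 0.6 × 430 × (0.707 × 6) = 820.8 N/mm → adequate.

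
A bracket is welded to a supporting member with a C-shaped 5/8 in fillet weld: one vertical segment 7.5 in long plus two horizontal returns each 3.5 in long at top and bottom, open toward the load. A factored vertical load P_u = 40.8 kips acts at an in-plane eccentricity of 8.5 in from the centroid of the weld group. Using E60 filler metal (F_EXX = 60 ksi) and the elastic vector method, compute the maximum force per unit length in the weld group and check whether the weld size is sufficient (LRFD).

f_max ≈ 12.3 kip/in; NOT adequate

Total weld length L_w = 14.5 in. Treat welds as unit-width lines.
Centroid: x̄ = 2×3.5×1.75 / 14.5 = 0.8448 in from the vertical weld.
Polar moment about centroid: J = I_x + I_y = [7.5³/12 + 2×3.5×3.75²] + [7.5×0.8448² + 2(3.5³/12 + 3.5×0.9052²)] = 151.8 in³.
Direct shear f_v = P/L_w = 40.8 / 14.5 = 2.814 kip/in (vertical).
Torsion M = P·e = 40.8 × 8.5 = 346.8 kip·in.
Critical point at (x, y) = (2.655, 3.75) from centroid. f_tx = M·y/J = 8.566 kip/in; f_ty = M·x/J = 6.065 kip/in.
Resultant f_max = √[f_tx² + (f_v + f_ty)²] = √[8.566² + (2.814 + 6.065)²] = 12.34 kip/in.
Capacity per unit length: φr_n = 0.75 × 0.6 × 60 × (0.707 × 0.625) = 11.93 kip/in.
12.34 > 11.93 → NOT adequate.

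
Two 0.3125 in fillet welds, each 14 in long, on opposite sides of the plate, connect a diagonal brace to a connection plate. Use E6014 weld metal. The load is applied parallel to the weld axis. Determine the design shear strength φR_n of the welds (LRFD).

φR_n ≈ 167 kip

E60XX → F_EXX = 60 ksi.
Effective throat t_e = 0.707 × 0.3125 = 0.2209 in.
Total length L = 28 in; A_we = 0.2209 × 28 = 6.186 in².
F_nw = 0.6 F_EXX = 0.6 × 60 = 36 ksi.
φR_n = 0.75 × 36 × 6.186 = 167 kip.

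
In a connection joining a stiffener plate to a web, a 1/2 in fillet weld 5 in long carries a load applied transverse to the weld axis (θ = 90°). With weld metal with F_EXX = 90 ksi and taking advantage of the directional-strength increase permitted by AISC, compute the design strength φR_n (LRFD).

t_e = 0.707 × 0.5 = 0.3535 in; A_we = 0.3535 × 5 = 1.767 in².
Directional factor: 1.0 + 0.5 sin^1.5(90°) = 1.5.
F_nw = 0.6 × 90 × 1.5 = 81 ksi.
φR_n = 0.75 × 81 × 1.767 = 107.4 kips.

φR_n ≈ 107 kips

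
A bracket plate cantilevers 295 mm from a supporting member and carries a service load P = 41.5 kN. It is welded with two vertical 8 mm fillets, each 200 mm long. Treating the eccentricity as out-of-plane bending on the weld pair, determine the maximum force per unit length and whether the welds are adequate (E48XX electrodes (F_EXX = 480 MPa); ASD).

L_w = 2 × 200 = 400 mm; section modulus (unit throat) S = 2 × L²/6 = 13330 mm².
Direct shear f_v = P/L_w = 41.5×10³/400 = 103.8 N/mm.
Moment M = P × e = 41.5×10³ × 295 = 12242000 N·mm; bending f_b = M/S = 918.2 N/mm.
f_max = √(f_v² + f_b²) = √(103.8² + 918.2²) = 924 N/mm.
r_n/Ω = (1/2.0) × 0.6 × 480 × (0.707 × 8) = 814.5 N/mm → NOT adequate.

f_max ≈ 924 N/mm; NOT adequate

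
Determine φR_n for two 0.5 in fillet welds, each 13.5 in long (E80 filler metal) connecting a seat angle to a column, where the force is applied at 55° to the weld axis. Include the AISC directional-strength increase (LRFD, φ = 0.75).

E80XX → F_EXX = 80 ksi.
t_e = 0.707 × 0.5 = 0.3535 in; A_we = 0.3535 × 27 = 9.544 in².
Directional factor: 1.0 + 0.5 sin^1.5(55°) = 1.371.
F_nw = 0.6 × 80 × 1.371 = 65.79 ksi.
φR_n = 0.75 × 65.79 × 9.544 = 471 kips.

φR_n ≈ 471 kips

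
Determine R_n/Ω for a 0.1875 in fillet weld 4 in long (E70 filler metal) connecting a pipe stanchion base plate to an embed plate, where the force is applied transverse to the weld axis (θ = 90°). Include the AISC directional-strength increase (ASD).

E70XX → F_EXX = 70 ksi.
t_e = 0.707 × 0.1875 = 0.1326 in; A_we = 0.1326 × 4 = 0.5302 in².
Directional factor: 1.0 + 0.5 sin^1.5(90°) = 1.5.
F_nw = 0.6 × 70 × 1.5 = 63 ksi.
R_n/Ω = (63 × 0.5302) / 2.0 = 16.7 kip.

R_n/Ω ≈ 16.7 kip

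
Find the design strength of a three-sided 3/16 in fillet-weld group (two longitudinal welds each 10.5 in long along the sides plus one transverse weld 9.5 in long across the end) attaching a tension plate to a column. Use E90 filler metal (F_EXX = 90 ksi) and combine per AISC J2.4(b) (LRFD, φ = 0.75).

φR_n ≈ 172 kip

t_e = 0.707 × 0.1875 = 0.1326 in.
R_nwl = 0.6 × 90 × 0.1326 × 21 = 150.3 kip (longitudinal, 2 welds).
R_nwt = 0.6 × 90 × 0.1326 × 9.5 = 68 kip (transverse, base value).
(i) R_nwl + R_nwt = 218.3 kip; (ii) 0.85 R_nwl + 1.5 R_nwt = 229.8 kip.
R_n = max = 229.8 kip [governs: (ii)]; φR_n = 172.3 kip.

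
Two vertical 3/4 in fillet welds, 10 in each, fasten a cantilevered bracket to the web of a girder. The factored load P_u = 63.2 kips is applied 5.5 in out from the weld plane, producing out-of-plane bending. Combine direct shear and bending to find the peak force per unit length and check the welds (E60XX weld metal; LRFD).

E60XX → F_EXX = 60 ksi.
L_w = 2 × 10 = 20 in; section modulus (unit throat) S = 2 × L²/6 = 33.33 in².
Direct shear f_v = P/L_w = 63.2/20 = 3.16 kip/in.
Moment M = P × e = 63.2 × 5.5 = 347.6 kip·in; bending f_b = M/S = 10.43 kip/in.
f_max = √(f_v² + f_b²) = √(3.16² + 10.43²) = 10.9 kip/in.
φr_n = 0.75 × 0.6 × 60 × (0.707 × 0.75) = 14.32 kip/in → adequate.

f_max ≈ 10.9 kip/in; adequate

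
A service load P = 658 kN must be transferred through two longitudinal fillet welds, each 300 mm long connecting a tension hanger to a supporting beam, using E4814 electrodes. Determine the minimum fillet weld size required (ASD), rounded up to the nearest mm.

E48XX → F_EXX = 480 MPa.
Total weld length L = 600 mm.
Required throat t_e = P × Ω / (0.6 F_EXX × L) = 658 × 2.0 / (0.6 × 480 × 600 × 10⁻³) = 7.616 mm.
Required leg w = t_e / 0.707 = 10.77 mm → use 11 mm.

w = 11 mm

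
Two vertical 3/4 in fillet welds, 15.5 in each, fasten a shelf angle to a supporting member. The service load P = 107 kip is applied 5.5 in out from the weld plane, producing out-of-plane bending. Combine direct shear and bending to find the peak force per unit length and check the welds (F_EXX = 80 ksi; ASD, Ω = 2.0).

f_max ≈ 8.12 kip/in; adequate

L_w = 2 × 15.5 = 31 in; section modulus (unit throat) S = 2 × L²/6 = 80.08 in².
Direct shear f_v = P/L_w = 107/31 = 3.452 kip/in.
Moment M = P × e = 107 × 5.5 = 588.5 kip·in; bending f_b = M/S = 7.349 kip/in.
f_max = √(f_v² + f_b²) = √(3.452² + 7.349²) = 8.119 kip/in.
r_n/Ω = (1/2.0) × 0.6 × 80 × (0.707 × 0.75) = 12.73 kip/in → adequate.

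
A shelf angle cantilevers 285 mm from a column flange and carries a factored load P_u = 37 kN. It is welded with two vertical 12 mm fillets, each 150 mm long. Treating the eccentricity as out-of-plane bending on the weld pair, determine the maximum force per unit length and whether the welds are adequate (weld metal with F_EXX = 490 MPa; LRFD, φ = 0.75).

f_max ≈ 1410 N/mm; adequate

L_w = 2 × 150 = 300 mm; section modulus (unit throat) S = 2 × L²/6 = 7500 mm².
Direct shear f_v = P/L_w = 37×10³/300 = 123.3 N/mm.
Moment M = P × e = 37×10³ × 285 = 10545000 N·mm; bending f_b = M/S = 1406 N/mm.
f_max = √(f_v² + f_b²) = √(123.3² + 1406²) = 1411 N/mm.
φr_n = 0.75 × 0.6 × 490 × (0.707 × 12) = 1871 N/mm → adequate.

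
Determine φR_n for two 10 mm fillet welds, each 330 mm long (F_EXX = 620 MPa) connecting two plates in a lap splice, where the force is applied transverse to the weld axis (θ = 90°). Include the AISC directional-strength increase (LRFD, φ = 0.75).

φR_n ≈ 1950 kN

t_e = 0.707 × 10 = 7.07 mm; A_we = 7.07 × 660 = 4666 mm².
Directional factor: 1.0 + 0.5 sin^1.5(90°) = 1.5.
F_nw = 0.6 × 620 × 1.5 = 558 MPa.
φR_n = 0.75 × 558 × 4666 × 10⁻³ = 1953 kN.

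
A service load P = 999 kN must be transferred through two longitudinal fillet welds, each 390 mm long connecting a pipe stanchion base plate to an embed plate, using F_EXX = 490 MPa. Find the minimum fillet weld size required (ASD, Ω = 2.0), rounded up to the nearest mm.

Total weld length L = 780 mm.
Required throat t_e = P × Ω / (0.6 F_EXX × L) = 999 × 2.0 / (0.6 × 490 × 780 × 10⁻³) = 8.713 mm.
Required leg w = t_e / 0.707 = 12.32 mm → use 13 mm.

w = 13 mm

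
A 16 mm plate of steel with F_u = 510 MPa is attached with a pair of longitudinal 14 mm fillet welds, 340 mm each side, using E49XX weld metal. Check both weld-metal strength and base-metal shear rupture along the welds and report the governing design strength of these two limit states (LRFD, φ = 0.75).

φR_n ≈ 1480 kN (weld metal governs)

E49XX → F_EXX = 490 MPa.
t_e = 0.707 × 14 = 9.898 mm; L = 680 mm.
Weld metal: φR_n = 0.75 × 0.6 × 490 × 9.898 × 680 × 10⁻³ = 1484 kN.
Base metal (shear rupture): φR_n = 0.75 × 0.6 × 510 × 16 × 680 × 10⁻³ = 2497 kN.
Governing: weld metal.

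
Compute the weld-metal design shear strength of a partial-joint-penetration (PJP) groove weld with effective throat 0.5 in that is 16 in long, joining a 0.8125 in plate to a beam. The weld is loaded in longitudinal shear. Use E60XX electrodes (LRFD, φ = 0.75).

φR_n ≈ 216 kip

E60XX → F_EXX = 60 ksi.
Effective throat (given) t_e = 0.5 in.
A_we = 0.5 × 16 = 8 in².
F_nw = 0.6 F_EXX = 36 ksi.
φR_n = 0.75 × 36 × 8 = 216 kip.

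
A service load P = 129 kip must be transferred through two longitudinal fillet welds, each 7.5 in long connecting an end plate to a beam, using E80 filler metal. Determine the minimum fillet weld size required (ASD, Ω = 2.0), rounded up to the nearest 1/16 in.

w = 9/16 in

E80XX → F_EXX = 80 ksi.
Total weld length L = 15 in.
Required throat t_e = P × Ω / (0.6 F_EXX × L) = 129 × 2.0 / (0.6 × 80 × 15) = 0.3583 in.
Required leg w = t_e / 0.707 = 0.5068 in → use 9/16 in.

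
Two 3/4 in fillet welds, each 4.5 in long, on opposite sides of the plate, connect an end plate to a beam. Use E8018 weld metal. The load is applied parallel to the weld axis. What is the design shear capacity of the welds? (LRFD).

E80XX → F_EXX = 80 ksi.
Effective throat t_e = 0.707 × 0.75 = 0.5302 in.
Total length L = 9 in; A_we = 0.5302 × 9 = 4.772 in².
F_nw = 0.6 F_EXX = 0.6 × 80 = 48 ksi.
φR_n = 0.75 × 48 × 4.772 = 171.8 kip.

φR_n ≈ 172 kip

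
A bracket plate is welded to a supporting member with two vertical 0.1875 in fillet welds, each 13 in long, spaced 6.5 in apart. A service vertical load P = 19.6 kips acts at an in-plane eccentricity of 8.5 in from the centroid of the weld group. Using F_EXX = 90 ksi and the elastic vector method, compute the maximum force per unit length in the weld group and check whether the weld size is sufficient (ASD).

f_max ≈ 2.33 kip/in; adequate

Total weld length L_w = 26 in. Treat welds as unit-width lines.
Polar moment about centroid: J = 2[d³/12 + d(b/2)²] = 2[13³/12 + 13×3.25²] = 640.8 in³.
Direct shear f_v = P/L_w = 19.6 / 26 = 0.7538 kip/in (vertical).
Torsion M = P·e = 19.6 × 8.5 = 166.6 kip·in.
Critical point at (x, y) = (3.25, 6.5) from centroid. f_tx = M·y/J = 1.69 kip/in; f_ty = M·x/J = 0.845 kip/in.
Resultant f_max = √[f_tx² + (f_v + f_ty)²] = √[1.69² + (0.7538 + 0.845)²] = 2.326 kip/in.
Capacity per unit length: r_n/Ω = (1/2.0) × 0.6 × 90 × (0.707 × 0.1875) = 3.579 kip/in.
2.326 ≤ 3.579 → adequate.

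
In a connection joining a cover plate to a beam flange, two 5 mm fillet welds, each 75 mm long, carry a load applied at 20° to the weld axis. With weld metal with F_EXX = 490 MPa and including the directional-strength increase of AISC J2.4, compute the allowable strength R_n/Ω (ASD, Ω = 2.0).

t_e = 0.707 × 5 = 3.535 mm; A_we = 3.535 × 150 = 530.2 mm².
Directional factor: 1.0 + 0.5 sin^1.5(20°) = 1.1.
F_nw = 0.6 × 490 × 1.1 = 323.4 MPa.
R_n/Ω = (323.4 × 530.2) / 2.0 × 10⁻³ = 85.74 kN.

R_n/Ω ≈ 85.7 kN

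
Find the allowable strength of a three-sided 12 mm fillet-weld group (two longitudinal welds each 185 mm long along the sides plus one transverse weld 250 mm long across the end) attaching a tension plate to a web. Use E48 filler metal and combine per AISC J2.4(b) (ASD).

R_n/Ω ≈ 842 kN

E48XX → F_EXX = 480 MPa.
t_e = 0.707 × 12 = 8.484 mm.
R_nwl = 0.6 × 480 × 8.484 × 370 × 10⁻³ = 904.1 kN (longitudinal, 2 welds).
R_nwt = 0.6 × 480 × 8.484 × 250 × 10⁻³ = 610.8 kN (transverse, base value).
(i) R_nwl + R_nwt = 1515 kN; (ii) 0.85 R_nwl + 1.5 R_nwt = 1685 kN.
R_n = max = 1685 kN [governs: (ii)]; R_n/Ω = 842.4 kN.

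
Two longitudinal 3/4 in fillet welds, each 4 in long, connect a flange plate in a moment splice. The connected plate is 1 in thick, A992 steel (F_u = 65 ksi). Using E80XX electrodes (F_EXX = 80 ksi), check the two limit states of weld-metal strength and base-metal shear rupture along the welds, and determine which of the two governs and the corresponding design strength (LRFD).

t_e = 0.707 × 0.75 = 0.5302 in; L = 8 in.
Weld metal: φR_n = 0.75 × 0.6 × 80 × 0.5302 × 8 = 152.7 kip.
Base metal (shear rupture): φR_n = 0.75 × 0.6 × 65 × 1 × 8 = 234 kip.
Governing: weld metal.

φR_n ≈ 153 kip (weld metal governs)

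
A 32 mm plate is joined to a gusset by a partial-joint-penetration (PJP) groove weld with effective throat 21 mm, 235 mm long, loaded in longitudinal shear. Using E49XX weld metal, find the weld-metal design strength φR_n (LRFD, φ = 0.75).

φR_n ≈ 1090 kN

E49XX → F_EXX = 490 MPa.
Effective throat (given) t_e = 21 mm.
A_we = 21 × 235 = 4935 mm².
F_nw = 0.6 F_EXX = 294 MPa.
φR_n = 0.75 × 294 × 4935 × 10⁻³ = 1088 kN.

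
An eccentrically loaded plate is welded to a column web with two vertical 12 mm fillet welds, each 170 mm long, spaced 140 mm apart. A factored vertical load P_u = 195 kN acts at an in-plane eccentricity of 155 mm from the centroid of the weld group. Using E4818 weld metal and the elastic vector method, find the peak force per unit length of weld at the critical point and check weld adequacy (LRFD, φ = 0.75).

E48XX → F_EXX = 480 MPa.
Total weld length L_w = 340 mm. Treat welds as unit-width lines.
Polar moment about centroid: J = 2[d³/12 + d(b/2)²] = 2[170³/12 + 170×70²] = 2485000 mm³.
Direct shear f_v = P/L_w = 195×10³ / 340 = 573.5 N/mm (vertical).
Torsion M = P·e = 195×10³ × 155 = 30225000 N·mm.
Critical point at (x, y) = (70, 85) from centroid. f_tx = M·y/J = 1034 N/mm; f_ty = M·x/J = 851.5 N/mm.
Resultant f_max = √[f_tx² + (f_v + f_ty)²] = √[1034² + (573.5 + 851.5)²] = 1761 N/mm.
Capacity per unit length: φr_n = 0.75 × 0.6 × 480 × (0.707 × 12) = 1833 N/mm.
1761 ≤ 1833 → adequate.

f_max ≈ 1760 N/mm; adequate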